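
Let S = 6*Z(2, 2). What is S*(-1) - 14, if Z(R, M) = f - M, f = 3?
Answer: -20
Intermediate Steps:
Z(R, M) = 3 - M
S = 6 (S = 6*(3 - 1*2) = 6*(3 - 2) = 6*1 = 6)
S*(-1) - 14 = 6*(-1) - 14 = -6 - 14 = -20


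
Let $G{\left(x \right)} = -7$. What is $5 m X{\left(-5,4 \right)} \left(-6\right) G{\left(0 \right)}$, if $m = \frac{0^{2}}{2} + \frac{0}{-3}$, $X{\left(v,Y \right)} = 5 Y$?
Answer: $0$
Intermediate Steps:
$m = 0$ ($m = 0 \cdot \frac{1}{2} + 0 \left(- \frac{1}{3}\right) = 0 + 0 = 0$)
$5 m X{\left(-5,4 \right)} \left(-6\right) G{\left(0 \right)} = 5 \cdot 0 \cdot 5 \cdot 4 \left(-6\right) \left(-7\right) = 0 \cdot 20 \left(-6\right) \left(-7\right) = 0 \left(-6\right) \left(-7\right) = 0 \left(-7\right) = 0$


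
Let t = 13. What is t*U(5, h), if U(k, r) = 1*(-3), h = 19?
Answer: -39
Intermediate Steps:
U(k, r) = -3
t*U(5, h) = 13*(-3) = -39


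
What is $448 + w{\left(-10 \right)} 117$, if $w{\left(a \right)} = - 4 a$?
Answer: $5128$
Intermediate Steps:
$448 + w{\left(-10 \right)} 117 = 448 + \left(-4\right) \left(-10\right) 117 = 448 + 40 \cdot 117 = 448 + 4680 = 5128$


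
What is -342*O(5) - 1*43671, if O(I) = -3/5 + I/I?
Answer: -219039/5 ≈ -43808.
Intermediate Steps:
O(I) = ⅖ (O(I) = -3*⅕ + 1 = -⅗ + 1 = ⅖)
-342*O(5) - 1*43671 = -342*⅖ - 1*43671 = -684/5 - 43671 = -219039/5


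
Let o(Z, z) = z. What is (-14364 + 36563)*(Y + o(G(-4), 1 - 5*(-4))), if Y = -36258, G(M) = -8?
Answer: -804425163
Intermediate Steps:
(-14364 + 36563)*(Y + o(G(-4), 1 - 5*(-4))) = (-14364 + 36563)*(-36258 + (1 - 5*(-4))) = 22199*(-36258 + (1 + 20)) = 22199*(-36258 + 21) = 22199*(-36237) = -804425163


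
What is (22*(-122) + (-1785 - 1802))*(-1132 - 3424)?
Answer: 28570676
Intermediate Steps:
(22*(-122) + (-1785 - 1802))*(-1132 - 3424) = (-2684 - 3587)*(-4556) = -6271*(-4556) = 28570676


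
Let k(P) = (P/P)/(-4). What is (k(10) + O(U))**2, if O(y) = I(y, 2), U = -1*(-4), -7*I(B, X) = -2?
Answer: 1/784 ≈ 0.0012755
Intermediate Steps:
I(B, X) = 2/7 (I(B, X) = -1/7*(-2) = 2/7)
k(P) = -1/4 (k(P) = 1*(-1/4) = -1/4)
U = 4
O(y) = 2/7
(k(10) + O(U))**2 = (-1/4 + 2/7)**2 = (1/28)**2 = 1/784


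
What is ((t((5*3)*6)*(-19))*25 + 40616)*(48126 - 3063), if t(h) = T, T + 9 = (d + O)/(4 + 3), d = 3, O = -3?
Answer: 2022923133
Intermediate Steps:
T = -9 (T = -9 + (3 - 3)/(4 + 3) = -9 + 0/7 = -9 + 0*(1/7) = -9 + 0 = -9)
t(h) = -9
((t((5*3)*6)*(-19))*25 + 40616)*(48126 - 3063) = (-9*(-19)*25 + 40616)*(48126 - 3063) = (171*25 + 40616)*45063 = (4275 + 40616)*45063 = 44891*45063 = 2022923133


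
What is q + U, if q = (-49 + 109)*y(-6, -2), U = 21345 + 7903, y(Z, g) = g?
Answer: 29128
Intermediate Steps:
U = 29248
q = -120 (q = (-49 + 109)*(-2) = 60*(-2) = -120)
q + U = -120 + 29248 = 29128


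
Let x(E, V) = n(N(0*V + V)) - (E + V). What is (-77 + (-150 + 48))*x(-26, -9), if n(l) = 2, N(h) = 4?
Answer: -6623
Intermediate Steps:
x(E, V) = 2 - E - V (x(E, V) = 2 - (E + V) = 2 + (-E - V) = 2 - E - V)
(-77 + (-150 + 48))*x(-26, -9) = (-77 + (-150 + 48))*(2 - 1*(-26) - 1*(-9)) = (-77 - 102)*(2 + 26 + 9) = -179*37 = -6623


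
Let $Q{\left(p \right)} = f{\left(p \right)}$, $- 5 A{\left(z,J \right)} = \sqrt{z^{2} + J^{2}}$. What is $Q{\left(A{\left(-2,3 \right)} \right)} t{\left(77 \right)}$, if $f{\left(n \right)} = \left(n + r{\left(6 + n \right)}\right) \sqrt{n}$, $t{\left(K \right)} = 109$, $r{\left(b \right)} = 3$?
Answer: $\frac{109 i \sqrt{5} \sqrt[4]{13} \left(15 - \sqrt{13}\right)}{25} \approx 210.94 i$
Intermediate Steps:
$A{\left(z,J \right)} = - \frac{\sqrt{J^{2} + z^{2}}}{5}$ ($A{\left(z,J \right)} = - \frac{\sqrt{z^{2} + J^{2}}}{5} = - \frac{\sqrt{J^{2} + z^{2}}}{5}$)
$f{\left(n \right)} = \sqrt{n} \left(3 + n\right)$ ($f{\left(n \right)} = \left(n + 3\right) \sqrt{n} = \left(3 + n\right) \sqrt{n} = \sqrt{n} \left(3 + n\right)$)
$Q{\left(p \right)} = \sqrt{p} \left(3 + p\right)$
$Q{\left(A{\left(-2,3 \right)} \right)} t{\left(77 \right)} = \sqrt{- \frac{\sqrt{3^{2} + \left(-2\right)^{2}}}{5}} \left(3 - \frac{\sqrt{3^{2} + \left(-2\right)^{2}}}{5}\right) 109 = \sqrt{- \frac{\sqrt{9 + 4}}{5}} \left(3 - \frac{\sqrt{9 + 4}}{5}\right) 109 = \sqrt{- \frac{\sqrt{13}}{5}} \left(3 - \frac{\sqrt{13}}{5}\right) 109 = \frac{i \sqrt{5} \sqrt[4]{13}}{5} \left(3 - \frac{\sqrt{13}}{5}\right) 109 = \frac{i \sqrt{5} \sqrt[4]{13} \left(3 - \frac{\sqrt{13}}{5}\right)}{5} \cdot 109 = \frac{109 i \sqrt{5} \sqrt[4]{13} \left(3 - \frac{\sqrt{13}}{5}\right)}{5}$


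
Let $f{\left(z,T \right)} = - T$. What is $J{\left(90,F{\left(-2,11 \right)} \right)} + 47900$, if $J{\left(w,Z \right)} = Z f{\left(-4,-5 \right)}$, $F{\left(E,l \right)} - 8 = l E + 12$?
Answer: $47890$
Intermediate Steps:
$F{\left(E,l \right)} = 20 + E l$ ($F{\left(E,l \right)} = 8 + \left(l E + 12\right) = 8 + \left(E l + 12\right) = 8 + \left(12 + E l\right) = 20 + E l$)
$J{\left(w,Z \right)} = 5 Z$ ($J{\left(w,Z \right)} = Z \left(\left(-1\right) \left(-5\right)\right) = Z 5 = 5 Z$)
$J{\left(90,F{\left(-2,11 \right)} \right)} + 47900 = 5 \left(20 - 22\right) + 47900 = 5 \left(-2\right) + 47900 = -10 + 47900 = 47890$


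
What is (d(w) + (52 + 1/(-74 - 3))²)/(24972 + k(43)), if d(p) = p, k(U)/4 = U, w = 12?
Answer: 16095157/149078776 ≈ 0.10796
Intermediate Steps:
k(U) = 4*U
(d(w) + (52 + 1/(-74 - 3))²)/(24972 + k(43)) = (12 + (52 + 1/(-74 - 3))²)/(24972 + 4*43) = (12 + (52 + 1/(-77))²)/(24972 + 172) = (12 + (52 - 1/77)²)/25144 = (12 + (4003/77)²)*(1/25144) = (12 + 16024009/5929)*(1/25144) = (16095157/5929)*(1/25144) = 16095157/149078776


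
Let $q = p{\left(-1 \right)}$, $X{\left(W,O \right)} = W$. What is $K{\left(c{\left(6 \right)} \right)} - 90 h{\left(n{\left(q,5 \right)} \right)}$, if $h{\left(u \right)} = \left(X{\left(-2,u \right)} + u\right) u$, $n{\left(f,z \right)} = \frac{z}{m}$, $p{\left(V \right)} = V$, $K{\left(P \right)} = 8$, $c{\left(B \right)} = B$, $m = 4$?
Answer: $\frac{739}{8} \approx 92.375$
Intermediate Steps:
$q = -1$
$n{\left(f,z \right)} = \frac{z}{4}$
$h{\left(u \right)} = u \left(-2 + u\right)$ ($h{\left(u \right)} = \left(-2 + u\right) u = u \left(-2 + u\right)$)
$K{\left(c{\left(6 \right)} \right)} - 90 h{\left(n{\left(q,5 \right)} \right)} = 8 - 90 \cdot \frac{1}{4} \cdot 5 \left(-2 + \frac{1}{4} \cdot 5\right) = 8 - 90 \frac{5 \left(-2 + \frac{5}{4}\right)}{4} = 8 - 90 \cdot \frac{5}{4} \left(- \frac{3}{4}\right) = 8 - - \frac{675}{8} = 8 + \frac{675}{8} = \frac{739}{8}$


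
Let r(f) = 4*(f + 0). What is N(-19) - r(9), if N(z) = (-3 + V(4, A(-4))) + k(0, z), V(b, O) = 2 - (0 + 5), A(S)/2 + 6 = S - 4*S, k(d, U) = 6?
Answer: -36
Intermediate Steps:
A(S) = -12 - 6*S (A(S) = -12 + 2*(S - 4*S) = -12 + 2*(-3*S) = -12 - 6*S)
r(f) = 4*f
V(b, O) = -3 (V(b, O) = 2 - 1*5 = 2 - 5 = -3)
N(z) = 0 (N(z) = (-3 - 3) + 6 = -6 + 6 = 0)
N(-19) - r(9) = 0 - 4*9 = 0 - 1*36 = 0 - 36 = -36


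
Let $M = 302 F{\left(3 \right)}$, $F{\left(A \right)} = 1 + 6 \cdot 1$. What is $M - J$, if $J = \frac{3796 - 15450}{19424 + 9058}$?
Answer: $\frac{30111301}{14241} \approx 2114.4$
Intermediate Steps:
$F{\left(A \right)} = 7$ ($F{\left(A \right)} = 1 + 6 = 7$)
$M = 2114$ ($M = 302 \cdot 7 = 2114$)
$J = - \frac{5827}{14241}$ ($J = - \frac{11654}{28482} = \left(-11654\right) \frac{1}{28482} = - \frac{5827}{14241} \approx -0.40917$)
$M - J = 2114 - - \frac{5827}{14241} = 2114 + \frac{5827}{14241} = \frac{30111301}{14241}$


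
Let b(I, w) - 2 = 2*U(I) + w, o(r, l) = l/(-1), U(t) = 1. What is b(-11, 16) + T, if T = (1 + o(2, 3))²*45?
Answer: 200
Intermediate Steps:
o(r, l) = -l (o(r, l) = l*(-1) = -l)
b(I, w) = 4 + w (b(I, w) = 2 + (2*1 + w) = 2 + (2 + w) = 4 + w)
T = 180 (T = (1 - 1*3)²*45 = (1 - 3)²*45 = (-2)²*45 = 4*45 = 180)
b(-11, 16) + T = (4 + 16) + 180 = 20 + 180 = 200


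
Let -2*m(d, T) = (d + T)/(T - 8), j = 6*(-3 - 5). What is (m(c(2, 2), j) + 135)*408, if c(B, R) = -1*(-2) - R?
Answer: 384336/7 ≈ 54905.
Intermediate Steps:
j = -48 (j = 6*(-8) = -48)
c(B, R) = 2 - R
m(d, T) = -(T + d)/(2*(-8 + T)) (m(d, T) = -(d + T)/(2*(T - 8)) = -(T + d)/(2*(-8 + T)))
(m(c(2, 2), j) + 135)*408 = ((-1*(-48) - (2 - 1*2))/(2*(-8 - 48)) + 135)*408 = ((½)*(48 - (2 - 2))/(-56) + 135)*408 = ((½)*(-1/56)*(48 - 1*0) + 135)*408 = ((½)*(-1/56)*(48 + 0) + 135)*408 = ((½)*(-1/56)*48 + 135)*408 = (-3/7 + 135)*408 = (942/7)*408 = 384336/7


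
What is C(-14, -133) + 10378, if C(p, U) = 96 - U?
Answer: 10607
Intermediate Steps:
C(-14, -133) + 10378 = (96 - 1*(-133)) + 10378 = (96 + 133) + 10378 = 229 + 10378 = 10607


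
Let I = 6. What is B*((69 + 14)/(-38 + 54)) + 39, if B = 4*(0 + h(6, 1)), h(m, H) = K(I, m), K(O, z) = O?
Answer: 327/2 ≈ 163.50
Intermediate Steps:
h(m, H) = 6
B = 24 (B = 4*(0 + 6) = 4*6 = 24)
B*((69 + 14)/(-38 + 54)) + 39 = 24*((69 + 14)/(-38 + 54)) + 39 = 24*(83/16) + 39 = 249/2 + 39 = 327/2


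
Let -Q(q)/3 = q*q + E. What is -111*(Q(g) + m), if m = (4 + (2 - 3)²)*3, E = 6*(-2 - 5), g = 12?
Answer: 32301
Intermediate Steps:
E = -42 (E = 6*(-7) = -42)
m = 15 (m = (4 + (-1)²)*3 = (4 + 1)*3 = 5*3 = 15)
Q(q) = 126 - 3*q² (Q(q) = -3*(q*q - 42) = -3*(q² - 42) = -3*(-42 + q²) = 126 - 3*q²)
-111*(Q(g) + m) = -111*((126 - 3*12²) + 15) = -111*((126 - 3*144) + 15) = -111*((126 - 432) + 15) = -111*(-306 + 15) = -111*(-291) = 32301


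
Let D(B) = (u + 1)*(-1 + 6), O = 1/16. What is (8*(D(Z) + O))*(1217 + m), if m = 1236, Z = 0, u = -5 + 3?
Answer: -193787/2 ≈ -96894.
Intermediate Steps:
u = -2
O = 1/16 ≈ 0.062500
D(B) = -5 (D(B) = (-2 + 1)*(-1 + 6) = -1*5 = -5)
(8*(D(Z) + O))*(1217 + m) = (8*(-5 + 1/16))*(1217 + 1236) = (8*(-79/16))*2453 = -79/2*2453 = -193787/2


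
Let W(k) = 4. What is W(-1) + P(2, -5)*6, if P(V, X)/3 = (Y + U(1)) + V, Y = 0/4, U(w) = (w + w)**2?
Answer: 112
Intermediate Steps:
U(w) = 4*w**2 (U(w) = (2*w)**2 = 4*w**2)
Y = 0 (Y = 0*(1/4) = 0)
P(V, X) = 12 + 3*V (P(V, X) = 3*((0 + 4*1**2) + V) = 3*((0 + 4*1) + V) = 3*((0 + 4) + V) = 3*(4 + V) = 12 + 3*V)
W(-1) + P(2, -5)*6 = 4 + (12 + 3*2)*6 = 4 + (12 + 6)*6 = 4 + 18*6 = 4 + 108 = 112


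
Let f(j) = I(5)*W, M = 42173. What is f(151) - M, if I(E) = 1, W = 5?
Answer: -42168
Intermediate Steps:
f(j) = 5 (f(j) = 1*5 = 5)
f(151) - M = 5 - 1*42173 = 5 - 42173 = -42168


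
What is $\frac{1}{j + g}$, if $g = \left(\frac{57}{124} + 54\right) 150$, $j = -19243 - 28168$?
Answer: $- \frac{62}{2433007} \approx -2.5483 \cdot 10^{-5}$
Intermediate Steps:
$j = -47411$ ($j = -19243 - 28168 = -47411$)
$g = \frac{506475}{62}$ ($g = \left(57 \cdot \frac{1}{124} + 54\right) 150 = \left(\frac{57}{124} + 54\right) 150 = \frac{6753}{124} \cdot 150 = \frac{506475}{62} \approx 8169.0$)
$\frac{1}{j + g} = \frac{1}{-47411 + \frac{506475}{62}} = \frac{1}{- \frac{2433007}{62}} = - \frac{62}{2433007}$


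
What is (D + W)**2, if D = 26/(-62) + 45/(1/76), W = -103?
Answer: 10570718596/961 ≈ 1.1000e+7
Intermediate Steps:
D = 106007/31 (D = 26*(-1/62) + 45/(1/76) = -13/31 + 45*76 = -13/31 + 3420 = 106007/31 ≈ 3419.6)
(D + W)**2 = (106007/31 - 103)**2 = (102814/31)**2 = 10570718596/961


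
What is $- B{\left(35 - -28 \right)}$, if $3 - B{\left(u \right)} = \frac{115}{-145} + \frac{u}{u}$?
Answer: $- \frac{81}{29} \approx -2.7931$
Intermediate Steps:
$B{\left(u \right)} = \frac{81}{29}$ ($B{\left(u \right)} = 3 - \left(\frac{115}{-145} + \frac{u}{u}\right) = 3 - \left(115 \left(- \frac{1}{145}\right) + 1\right) = 3 - \left(- \frac{23}{29} + 1\right) = 3 - \frac{6}{29} = \frac{81}{29}$)
$- B{\left(35 - -28 \right)} = \left(-1\right) \frac{81}{29} = - \frac{81}{29}$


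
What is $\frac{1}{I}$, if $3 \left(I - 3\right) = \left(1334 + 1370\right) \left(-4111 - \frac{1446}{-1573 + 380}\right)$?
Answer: $- \frac{3579}{13257639071} \approx -2.6996 \cdot 10^{-7}$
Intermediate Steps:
$I = - \frac{13257639071}{3579}$ ($I = 3 + \frac{\left(1334 + 1370\right) \left(-4111 - \frac{1446}{-1573 + 380}\right)}{3} = 3 + \frac{2704 \left(-4111 - \frac{1446}{-1193}\right)}{3} = 3 + \frac{2704 \left(-4111 - - \frac{1446}{1193}\right)}{3} = 3 + \frac{2704 \left(-4111 + \frac{1446}{1193}\right)}{3} = 3 + \frac{2704 \left(- \frac{4902977}{1193}\right)}{3} = 3 + \frac{1}{3} \left(- \frac{13257649808}{1193}\right) = 3 - \frac{13257649808}{3579} = - \frac{13257639071}{3579} \approx -3.7043 \cdot 10^{6}$)
$\frac{1}{I} = \frac{1}{- \frac{13257639071}{3579}} = - \frac{3579}{13257639071}$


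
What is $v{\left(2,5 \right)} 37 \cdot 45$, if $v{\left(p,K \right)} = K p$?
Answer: $16650$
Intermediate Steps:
$v{\left(2,5 \right)} 37 \cdot 45 = 5 \cdot 2 \cdot 37 \cdot 45 = 10 \cdot 37 \cdot 45 = 370 \cdot 45 = 16650$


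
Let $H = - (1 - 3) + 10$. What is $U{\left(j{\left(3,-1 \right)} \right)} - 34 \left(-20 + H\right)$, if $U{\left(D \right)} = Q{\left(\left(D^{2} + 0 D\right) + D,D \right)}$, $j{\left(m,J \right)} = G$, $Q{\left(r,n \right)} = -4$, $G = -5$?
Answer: $268$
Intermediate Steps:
$H = 12$ ($H = \left(-1\right) \left(-2\right) + 10 = 2 + 10 = 12$)
$j{\left(m,J \right)} = -5$
$U{\left(D \right)} = -4$
$U{\left(j{\left(3,-1 \right)} \right)} - 34 \left(-20 + H\right) = -4 - 34 \left(-20 + 12\right) = -4 - -272 = -4 + 272 = 268$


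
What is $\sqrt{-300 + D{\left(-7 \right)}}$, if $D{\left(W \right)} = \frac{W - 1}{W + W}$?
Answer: $\frac{4 i \sqrt{917}}{7} \approx 17.304 i$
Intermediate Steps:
$D{\left(W \right)} = \frac{-1 + W}{2 W}$
$\sqrt{-300 + D{\left(-7 \right)}} = \sqrt{-300 + \frac{-1 - 7}{2 \left(-7\right)}} = \sqrt{-300 + \frac{1}{2} \left(- \frac{1}{7}\right) \left(-8\right)} = \sqrt{-300 + \frac{4}{7}} = \sqrt{- \frac{2096}{7}} = \frac{4 i \sqrt{917}}{7}$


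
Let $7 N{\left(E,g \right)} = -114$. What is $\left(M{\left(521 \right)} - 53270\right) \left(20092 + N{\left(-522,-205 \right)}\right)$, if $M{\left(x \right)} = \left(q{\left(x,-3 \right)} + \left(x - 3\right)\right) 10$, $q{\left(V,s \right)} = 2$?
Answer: $- \frac{6755277100}{7} \approx -9.6504 \cdot 10^{8}$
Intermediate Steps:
$N{\left(E,g \right)} = - \frac{114}{7}$ ($N{\left(E,g \right)} = \frac{1}{7} \left(-114\right) = - \frac{114}{7}$)
$M{\left(x \right)} = -10 + 10 x$ ($M{\left(x \right)} = \left(2 + \left(x - 3\right)\right) 10 = \left(2 + \left(-3 + x\right)\right) 10 = \left(-1 + x\right) 10 = -10 + 10 x$)
$\left(M{\left(521 \right)} - 53270\right) \left(20092 + N{\left(-522,-205 \right)}\right) = \left(\left(-10 + 10 \cdot 521\right) - 53270\right) \left(20092 - \frac{114}{7}\right) = \left(\left(-10 + 5210\right) - 53270\right) \frac{140530}{7} = \left(5200 - 53270\right) \frac{140530}{7} = \left(-48070\right) \frac{140530}{7} = - \frac{6755277100}{7}$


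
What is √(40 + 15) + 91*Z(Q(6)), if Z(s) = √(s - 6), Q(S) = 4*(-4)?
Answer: √55 + 91*I*√22 ≈ 7.4162 + 426.83*I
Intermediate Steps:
Q(S) = -16
Z(s) = √(-6 + s)
√(40 + 15) + 91*Z(Q(6)) = √(40 + 15) + 91*√(-6 - 16) = √55 + 91*√(-22) = √55 + 91*(I*√22) = √55 + 91*I*√22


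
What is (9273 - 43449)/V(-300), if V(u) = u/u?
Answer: -34176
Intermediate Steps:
V(u) = 1
(9273 - 43449)/V(-300) = (9273 - 43449)/1 = -34176*1 = -34176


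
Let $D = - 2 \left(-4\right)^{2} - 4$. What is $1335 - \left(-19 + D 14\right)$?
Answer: $1858$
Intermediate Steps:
$D = -36$ ($D = \left(-2\right) 16 - 4 = -32 - 4 = -36$)
$1335 - \left(-19 + D 14\right) = 1335 - \left(-19 - 504\right) = 1335 - -523 = 1335 + 523 = 1858$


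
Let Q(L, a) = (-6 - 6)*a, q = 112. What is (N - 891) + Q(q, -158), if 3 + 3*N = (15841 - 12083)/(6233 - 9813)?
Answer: 5389601/5370 ≈ 1003.7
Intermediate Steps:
Q(L, a) = -12*a
N = -7249/5370 (N = -1 + ((15841 - 12083)/(6233 - 9813))/3 = -1 + (3758/(-3580))/3 = -1 + (3758*(-1/3580))/3 = -1 + (⅓)*(-1879/1790) = -1 - 1879/5370 = -7249/5370 ≈ -1.3499)
(N - 891) + Q(q, -158) = (-7249/5370 - 891) - 12*(-158) = -4791919/5370 + 1896 = 5389601/5370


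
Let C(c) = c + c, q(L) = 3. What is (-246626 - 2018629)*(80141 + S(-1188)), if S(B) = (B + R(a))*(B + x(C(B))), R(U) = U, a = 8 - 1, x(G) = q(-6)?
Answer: -3351730194630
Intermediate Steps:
C(c) = 2*c
x(G) = 3
a = 7
S(B) = (3 + B)*(7 + B) (S(B) = (B + 7)*(B + 3) = (7 + B)*(3 + B) = (3 + B)*(7 + B))
(-246626 - 2018629)*(80141 + S(-1188)) = (-246626 - 2018629)*(80141 + (21 + (-1188)**2 + 10*(-1188))) = -2265255*(80141 + (21 + 1411344 - 11880)) = -2265255*(80141 + 1399485) = -2265255*1479626 = -3351730194630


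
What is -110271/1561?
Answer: -15753/223 ≈ -70.641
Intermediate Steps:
-110271/1561 = -413*267/1561 = -15753/223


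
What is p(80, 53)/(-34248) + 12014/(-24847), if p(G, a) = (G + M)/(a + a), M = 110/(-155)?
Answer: -676051877459/1398127372008 ≈ -0.48354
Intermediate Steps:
M = -22/31 (M = 110*(-1/155) = -22/31 ≈ -0.70968)
p(G, a) = (-22/31 + G)/(2*a) (p(G, a) = (G - 22/31)/(a + a) = (-22/31 + G)/((2*a)) = (-22/31 + G)*(1/(2*a)) = (-22/31 + G)/(2*a))
p(80, 53)/(-34248) + 12014/(-24847) = ((1/62)*(-22 + 31*80)/53)/(-34248) + 12014/(-24847) = ((1/62)*(1/53)*(-22 + 2480))*(-1/34248) + 12014*(-1/24847) = ((1/62)*(1/53)*2458)*(-1/34248) - 12014/24847 = (1229/1643)*(-1/34248) - 12014/24847 = -1229/56269464 - 12014/24847 = -676051877459/1398127372008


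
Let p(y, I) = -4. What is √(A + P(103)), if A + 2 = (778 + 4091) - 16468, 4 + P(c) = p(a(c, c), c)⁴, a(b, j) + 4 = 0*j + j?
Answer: 3*I*√1261 ≈ 106.53*I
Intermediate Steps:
a(b, j) = -4 + j (a(b, j) = -4 + (0*j + j) = -4 + (0 + j) = -4 + j)
P(c) = 252 (P(c) = -4 + (-4)⁴ = -4 + 256 = 252)
A = -11601 (A = -2 + ((778 + 4091) - 16468) = -2 + (4869 - 16468) = -2 - 11599 = -11601)
√(A + P(103)) = √(-11601 + 252) = √(-11349) = 3*I*√1261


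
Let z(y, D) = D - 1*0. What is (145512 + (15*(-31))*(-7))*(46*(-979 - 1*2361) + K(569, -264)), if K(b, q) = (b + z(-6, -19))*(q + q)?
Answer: -66058498680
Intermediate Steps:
z(y, D) = D (z(y, D) = D + 0 = D)
K(b, q) = 2*q*(-19 + b) (K(b, q) = (b - 19)*(q + q) = (-19 + b)*(2*q) = 2*q*(-19 + b))
(145512 + (15*(-31))*(-7))*(46*(-979 - 1*2361) + K(569, -264)) = (145512 + (15*(-31))*(-7))*(46*(-979 - 1*2361) + 2*(-264)*(-19 + 569)) = (145512 - 465*(-7))*(46*(-979 - 2361) + 2*(-264)*550) = (145512 + 3255)*(46*(-3340) - 290400) = 148767*(-153640 - 290400) = 148767*(-444040) = -66058498680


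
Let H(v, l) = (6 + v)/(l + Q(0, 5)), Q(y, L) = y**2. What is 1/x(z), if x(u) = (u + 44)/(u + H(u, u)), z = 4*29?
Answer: 6789/9280 ≈ 0.73157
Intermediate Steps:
H(v, l) = (6 + v)/l (H(v, l) = (6 + v)/(l + 0**2) = (6 + v)/(l + 0) = (6 + v)/l)
z = 116
x(u) = (44 + u)/(u + (6 + u)/u) (x(u) = (u + 44)/(u + (6 + u)/u) = (44 + u)/(u + (6 + u)/u))
1/x(z) = 1/(116*(44 + 116)/(6 + 116 + 116**2)) = 1/(116*160/(6 + 116 + 13456)) = 1/(116*160/13578) = 1/(116*(1/13578)*160) = 1/(9280/6789) = 6789/9280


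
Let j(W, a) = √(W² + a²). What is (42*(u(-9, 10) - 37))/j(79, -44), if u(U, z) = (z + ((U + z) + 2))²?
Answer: 5544*√8177/8177 ≈ 61.309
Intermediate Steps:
u(U, z) = (2 + U + 2*z)² (u(U, z) = (z + (2 + U + z))² = (2 + U + 2*z)²)
(42*(u(-9, 10) - 37))/j(79, -44) = (42*((2 - 9 + 2*10)² - 37))/(√(79² + (-44)²)) = (42*((2 - 9 + 20)² - 37))/(√(6241 + 1936)) = (42*(13² - 37))/(√8177) = (42*(169 - 37))*(√8177/8177) = (42*132)*(√8177/8177) = 5544*(√8177/8177) = 5544*√8177/8177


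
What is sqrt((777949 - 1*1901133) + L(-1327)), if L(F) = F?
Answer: I*sqrt(1124511) ≈ 1060.4*I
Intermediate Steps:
sqrt((777949 - 1*1901133) + L(-1327)) = sqrt((777949 - 1*1901133) - 1327) = sqrt((777949 - 1901133) - 1327) = sqrt(-1123184 - 1327) = sqrt(-1124511) = I*sqrt(1124511)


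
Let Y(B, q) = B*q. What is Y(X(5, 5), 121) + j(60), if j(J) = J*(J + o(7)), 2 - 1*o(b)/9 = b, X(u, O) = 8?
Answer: 1868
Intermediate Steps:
o(b) = 18 - 9*b
j(J) = J*(-45 + J) (j(J) = J*(J + (18 - 9*7)) = J*(J + (18 - 63)) = J*(J - 45) = J*(-45 + J))
Y(X(5, 5), 121) + j(60) = 8*121 + 60*(-45 + 60) = 968 + 60*15 = 968 + 900 = 1868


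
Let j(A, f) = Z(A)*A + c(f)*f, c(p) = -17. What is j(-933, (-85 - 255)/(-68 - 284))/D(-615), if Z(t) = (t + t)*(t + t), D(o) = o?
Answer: 285882516869/54120 ≈ 5.2824e+6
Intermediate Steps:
Z(t) = 4*t² (Z(t) = (2*t)*(2*t) = 4*t²)
j(A, f) = -17*f + 4*A³ (j(A, f) = (4*A²)*A - 17*f = 4*A³ - 17*f = -17*f + 4*A³)
j(-933, (-85 - 255)/(-68 - 284))/D(-615) = (-17*(-85 - 255)/(-68 - 284) + 4*(-933)³)/(-615) = (-(-5780)/(-352) + 4*(-812166237))*(-1/615) = (-(-5780)*(-1)/352 - 3248664948)*(-1/615) = (-17*85/88 - 3248664948)*(-1/615) = (-1445/88 - 3248664948)*(-1/615) = -285882516869/88*(-1/615) = 285882516869/54120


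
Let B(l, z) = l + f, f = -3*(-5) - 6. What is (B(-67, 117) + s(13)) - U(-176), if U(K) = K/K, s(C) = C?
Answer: -46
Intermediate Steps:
f = 9 (f = 15 - 6 = 9)
U(K) = 1
B(l, z) = 9 + l (B(l, z) = l + 9 = 9 + l)
(B(-67, 117) + s(13)) - U(-176) = ((9 - 67) + 13) - 1*1 = (-58 + 13) - 1 = -45 - 1 = -46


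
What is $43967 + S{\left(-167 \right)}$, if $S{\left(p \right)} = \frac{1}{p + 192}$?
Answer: $\frac{1099176}{25} \approx 43967.0$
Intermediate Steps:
$S{\left(p \right)} = \frac{1}{192 + p}$
$43967 + S{\left(-167 \right)} = 43967 + \frac{1}{192 - 167} = 43967 + \frac{1}{25} = \frac{1099176}{25}$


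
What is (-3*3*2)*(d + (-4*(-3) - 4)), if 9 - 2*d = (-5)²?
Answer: 0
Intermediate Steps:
d = -8 (d = 9/2 - ½*(-5)² = 9/2 - ½*25 = 9/2 - 25/2 = -8)
(-3*3*2)*(d + (-4*(-3) - 4)) = (-3*3*2)*(-8 + (-4*(-3) - 4)) = (-9*2)*(-8 + (12 - 4)) = -18*(-8 + 8) = -18*0 = 0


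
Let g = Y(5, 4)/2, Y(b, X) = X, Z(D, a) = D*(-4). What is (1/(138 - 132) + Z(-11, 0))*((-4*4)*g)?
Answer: -4240/3 ≈ -1413.3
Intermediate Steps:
Z(D, a) = -4*D
g = 2 (g = 4/2 = 4*(1/2) = 2)
(1/(138 - 132) + Z(-11, 0))*((-4*4)*g) = (1/(138 - 132) - 4*(-11))*(-4*4*2) = (1/6 + 44)*(-16*2) = (1/6 + 44)*(-32) = (265/6)*(-32) = -4240/3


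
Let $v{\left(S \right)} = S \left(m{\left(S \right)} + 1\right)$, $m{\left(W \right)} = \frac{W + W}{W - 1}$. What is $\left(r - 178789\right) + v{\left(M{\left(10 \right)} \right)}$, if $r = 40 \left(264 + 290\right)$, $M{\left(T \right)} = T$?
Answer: $- \frac{1409371}{9} \approx -1.566 \cdot 10^{5}$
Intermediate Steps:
$m{\left(W \right)} = \frac{2 W}{-1 + W}$
$v{\left(S \right)} = S \left(1 + \frac{2 S}{-1 + S}\right)$ ($v{\left(S \right)} = S \left(\frac{2 S}{-1 + S} + 1\right) = S \left(1 + \frac{2 S}{-1 + S}\right)$)
$r = 22160$ ($r = 40 \cdot 554 = 22160$)
$\left(r - 178789\right) + v{\left(M{\left(10 \right)} \right)} = \left(22160 - 178789\right) + \frac{10 \left(-1 + 3 \cdot 10\right)}{-1 + 10} = -156629 + \frac{10 \left(-1 + 30\right)}{9} = -156629 + 10 \cdot \frac{1}{9} \cdot 29 = -156629 + \frac{290}{9} = - \frac{1409371}{9}$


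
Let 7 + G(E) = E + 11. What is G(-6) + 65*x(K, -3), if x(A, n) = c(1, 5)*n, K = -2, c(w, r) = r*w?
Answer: -977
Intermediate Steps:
G(E) = 4 + E (G(E) = -7 + (E + 11) = -7 + (11 + E) = 4 + E)
x(A, n) = 5*n (x(A, n) = (5*1)*n = 5*n)
G(-6) + 65*x(K, -3) = (4 - 6) + 65*(5*(-3)) = -2 + 65*(-15) = -2 - 975 = -977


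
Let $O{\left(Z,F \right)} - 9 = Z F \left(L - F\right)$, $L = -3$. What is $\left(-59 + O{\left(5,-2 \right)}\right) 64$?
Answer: $-2560$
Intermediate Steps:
$O{\left(Z,F \right)} = 9 + F Z \left(-3 - F\right)$ ($O{\left(Z,F \right)} = 9 + Z F \left(-3 - F\right) = 9 + F Z \left(-3 - F\right)$)
$\left(-59 + O{\left(5,-2 \right)}\right) 64 = \left(-59 - \left(-9 - 30 + 20\right)\right) 64 = \left(-59 + \left(9 - 5 \cdot 4 + 30\right)\right) 64 = \left(-59 + \left(9 - 20 + 30\right)\right) 64 = \left(-59 + 19\right) 64 = \left(-40\right) 64 = -2560$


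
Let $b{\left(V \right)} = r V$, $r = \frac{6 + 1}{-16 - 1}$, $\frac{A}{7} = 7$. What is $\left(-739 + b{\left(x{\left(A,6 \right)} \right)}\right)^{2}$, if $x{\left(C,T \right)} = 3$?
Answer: $\frac{158357056}{289} \approx 5.4795 \cdot 10^{5}$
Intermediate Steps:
$A = 49$ ($A = 7 \cdot 7 = 49$)
$r = - \frac{7}{17}$ ($r = \frac{7}{-17} = 7 \left(- \frac{1}{17}\right) = - \frac{7}{17} \approx -0.41176$)
$b{\left(V \right)} = - \frac{7 V}{17}$
$\left(-739 + b{\left(x{\left(A,6 \right)} \right)}\right)^{2} = \left(-739 - \frac{21}{17}\right)^{2} = \left(- \frac{12584}{17}\right)^{2} = \frac{158357056}{289}$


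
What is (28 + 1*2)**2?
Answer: 900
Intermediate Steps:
(28 + 1*2)**2 = (28 + 2)**2 = 30**2 = 900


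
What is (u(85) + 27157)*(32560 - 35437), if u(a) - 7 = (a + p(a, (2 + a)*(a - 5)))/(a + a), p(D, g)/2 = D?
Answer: -156310287/2 ≈ -7.8155e+7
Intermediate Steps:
p(D, g) = 2*D
u(a) = 17/2 (u(a) = 7 + (a + 2*a)/(a + a) = 7 + (3*a)/((2*a)) = 7 + (3*a)*(1/(2*a)) = 7 + 3/2 = 17/2)
(u(85) + 27157)*(32560 - 35437) = (17/2 + 27157)*(32560 - 35437) = (54331/2)*(-2877) = -156310287/2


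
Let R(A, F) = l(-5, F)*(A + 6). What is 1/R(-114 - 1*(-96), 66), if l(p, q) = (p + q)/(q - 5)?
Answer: -1/12 ≈ -0.083333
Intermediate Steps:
l(p, q) = (p + q)/(-5 + q)
R(A, F) = 6 + A (R(A, F) = ((-5 + F)/(-5 + F))*(A + 6) = 1*(6 + A) = 6 + A)
1/R(-114 - 1*(-96), 66) = 1/(6 + (-114 - 1*(-96))) = 1/(6 + (-114 + 96)) = 1/(6 - 18) = 1/(-12) = -1/12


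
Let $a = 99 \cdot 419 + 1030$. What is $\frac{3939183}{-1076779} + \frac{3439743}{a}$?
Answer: $\frac{3536384419284}{45774952069} \approx 77.256$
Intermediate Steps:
$a = 42511$ ($a = 41481 + 1030 = 42511$)
$\frac{3939183}{-1076779} + \frac{3439743}{a} = \frac{3939183}{-1076779} + \frac{3439743}{42511} = 3939183 \left(- \frac{1}{1076779}\right) + 3439743 \cdot \frac{1}{42511} = - \frac{3939183}{1076779} + \frac{3439743}{42511} = \frac{3536384419284}{45774952069}$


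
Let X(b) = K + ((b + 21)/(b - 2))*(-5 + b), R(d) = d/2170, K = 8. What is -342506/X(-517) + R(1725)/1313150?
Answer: 84422530089043/120991277330 ≈ 697.76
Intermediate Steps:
R(d) = d/2170 (R(d) = d*(1/2170) = d/2170)
X(b) = 8 + (-5 + b)*(21 + b)/(-2 + b) (X(b) = 8 + ((b + 21)/(b - 2))*(-5 + b) = 8 + ((21 + b)/(-2 + b))*(-5 + b) = 8 + (-5 + b)*(21 + b)/(-2 + b))
-342506/X(-517) + R(1725)/1313150 = -342506*(-2 - 517)/(-121 + (-517)**2 + 24*(-517)) + ((1/2170)*1725)/1313150 = -342506*(-519/(-121 + 267289 - 12408)) + (345/434)*(1/1313150) = -342506/((-1/519*254760)) + 69/113981420 = -342506/(-84920/173) + 69/113981420 = -342506*(-173/84920) + 69/113981420 = 29626769/42460 + 69/113981420 = 84422530089043/120991277330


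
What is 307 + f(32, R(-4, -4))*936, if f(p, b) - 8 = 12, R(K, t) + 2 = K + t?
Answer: 19027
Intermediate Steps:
R(K, t) = -2 + K + t (R(K, t) = -2 + (K + t) = -2 + K + t)
f(p, b) = 20 (f(p, b) = 8 + 12 = 20)
307 + f(32, R(-4, -4))*936 = 307 + 20*936 = 307 + 18720 = 19027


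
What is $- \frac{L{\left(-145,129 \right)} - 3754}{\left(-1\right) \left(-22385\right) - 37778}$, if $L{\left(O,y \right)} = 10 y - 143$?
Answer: $- \frac{869}{5131} \approx -0.16936$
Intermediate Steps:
$L{\left(O,y \right)} = -143 + 10 y$
$- \frac{L{\left(-145,129 \right)} - 3754}{\left(-1\right) \left(-22385\right) - 37778} = - \frac{\left(-143 + 10 \cdot 129\right) - 3754}{\left(-1\right) \left(-22385\right) - 37778} = - \frac{\left(-143 + 1290\right) - 3754}{22385 - 37778} = - \frac{1147 - 3754}{-15393} = - \frac{\left(-2607\right) \left(-1\right)}{15393} = \left(-1\right) \frac{869}{5131} = - \frac{869}{5131}$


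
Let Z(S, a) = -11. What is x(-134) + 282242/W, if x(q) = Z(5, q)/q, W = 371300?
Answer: 5238091/6219275 ≈ 0.84223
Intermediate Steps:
x(q) = -11/q
x(-134) + 282242/W = -11/(-134) + 282242/371300 = -11*(-1/134) + 282242*(1/371300) = 11/134 + 141121/185650 = 5238091/6219275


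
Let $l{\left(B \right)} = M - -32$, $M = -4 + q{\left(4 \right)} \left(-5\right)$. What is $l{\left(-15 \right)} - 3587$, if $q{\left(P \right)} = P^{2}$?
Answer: $-3639$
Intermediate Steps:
$M = -84$ ($M = -4 + 4^{2} \left(-5\right) = -4 + 16 \left(-5\right) = -4 - 80 = -84$)
$l{\left(B \right)} = -52$ ($l{\left(B \right)} = -84 - -32 = -84 + 32 = -52$)
$l{\left(-15 \right)} - 3587 = -52 - 3587 = -3639$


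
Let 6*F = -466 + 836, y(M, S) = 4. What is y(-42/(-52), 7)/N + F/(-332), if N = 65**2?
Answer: -777641/4208100 ≈ -0.18480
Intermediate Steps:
N = 4225
F = 185/3 (F = (-466 + 836)/6 = (1/6)*370 = 185/3 ≈ 61.667)
y(-42/(-52), 7)/N + F/(-332) = 4/4225 + (185/3)/(-332) = 4*(1/4225) + (185/3)*(-1/332) = 4/4225 - 185/996 = -777641/4208100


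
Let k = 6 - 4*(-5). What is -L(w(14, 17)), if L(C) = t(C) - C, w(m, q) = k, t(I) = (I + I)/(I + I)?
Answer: 25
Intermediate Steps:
t(I) = 1 (t(I) = (2*I)/((2*I)) = (2*I)*(1/(2*I)) = 1)
k = 26 (k = 6 + 20 = 26)
w(m, q) = 26
L(C) = 1 - C
-L(w(14, 17)) = -(1 - 1*26) = -(1 - 26) = -1*(-25) = 25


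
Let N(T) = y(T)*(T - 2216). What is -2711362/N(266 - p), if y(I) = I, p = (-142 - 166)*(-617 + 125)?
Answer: -1355681/11608913610 ≈ -0.00011678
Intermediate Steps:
p = 151536 (p = -308*(-492) = 151536)
N(T) = T*(-2216 + T) (N(T) = T*(T - 2216) = T*(-2216 + T))
-2711362/N(266 - p) = -2711362*1/((-2216 + (266 - 1*151536))*(266 - 1*151536)) = -2711362*1/((-2216 + (266 - 151536))*(266 - 151536)) = -2711362*(-1/(151270*(-2216 - 151270))) = -2711362/((-151270*(-153486))) = -2711362/23217827220 = -2711362*1/23217827220 = -1355681/11608913610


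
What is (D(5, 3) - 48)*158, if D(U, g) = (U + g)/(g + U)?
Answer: -7426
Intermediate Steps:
D(U, g) = 1 (D(U, g) = (U + g)/(U + g) = 1)
(D(5, 3) - 48)*158 = (1 - 48)*158 = -47*158 = -7426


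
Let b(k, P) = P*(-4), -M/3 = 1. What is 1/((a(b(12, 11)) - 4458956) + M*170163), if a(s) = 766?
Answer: -1/4968679 ≈ -2.0126e-7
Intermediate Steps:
M = -3 (M = -3*1 = -3)
b(k, P) = -4*P
1/((a(b(12, 11)) - 4458956) + M*170163) = 1/((766 - 4458956) - 3*170163) = 1/(-4458190 - 510489) = 1/(-4968679) = -1/4968679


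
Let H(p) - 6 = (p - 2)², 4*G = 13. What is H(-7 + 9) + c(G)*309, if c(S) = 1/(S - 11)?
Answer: -1050/31 ≈ -33.871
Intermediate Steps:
G = 13/4 (G = (¼)*13 = 13/4 ≈ 3.2500)
c(S) = 1/(-11 + S)
H(p) = 6 + (-2 + p)² (H(p) = 6 + (p - 2)² = 6 + (-2 + p)²)
H(-7 + 9) + c(G)*309 = (6 + (-2 + (-7 + 9))²) + 309/(-11 + 13/4) = (6 + (-2 + 2)²) + 309/(-31/4) = (6 + 0²) - 4/31*309 = (6 + 0) - 1236/31 = 6 - 1236/31 = -1050/31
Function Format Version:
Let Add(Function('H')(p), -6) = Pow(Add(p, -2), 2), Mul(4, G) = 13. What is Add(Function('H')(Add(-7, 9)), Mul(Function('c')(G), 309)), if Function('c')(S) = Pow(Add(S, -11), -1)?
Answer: Rational(-1050, 31) ≈ -33.871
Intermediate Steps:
G = Rational(13, 4) (G = Mul(Rational(1, 4), 13) = Rational(13, 4) ≈ 3.2500)
Function('c')(S) = Pow(Add(-11, S), -1)
Function('H')(p) = Add(6, Pow(Add(-2, p), 2)) (Function('H')(p) = Add(6, Pow(Add(p, -2), 2)) = Add(6, Pow(Add(-2, p), 2)))
Add(Function('H')(Add(-7, 9)), Mul(Function('c')(G), 309)) = Add(Add(6, Pow(Add(-2, Add(-7, 9)), 2)), Mul(Pow(Add(-11, Rational(13, 4)), -1), 309)) = Add(Add(6, Pow(Add(-2, 2), 2)), Mul(Pow(Rational(-31, 4), -1), 309)) = Add(Add(6, Pow(0, 2)), Mul(Rational(-4, 31), 309)) = Add(Add(6, 0), Rational(-1236, 31)) = Add(6, Rational(-1236, 31)) = Rational(-1050, 31)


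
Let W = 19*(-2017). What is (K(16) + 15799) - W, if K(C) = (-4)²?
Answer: 54138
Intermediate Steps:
K(C) = 16
W = -38323
(K(16) + 15799) - W = (16 + 15799) - 1*(-38323) = 15815 + 38323 = 54138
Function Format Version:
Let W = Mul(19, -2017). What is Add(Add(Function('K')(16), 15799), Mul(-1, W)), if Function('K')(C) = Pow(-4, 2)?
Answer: 54138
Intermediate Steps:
Function('K')(C) = 16
W = -38323
Add(Add(Function('K')(16), 15799), Mul(-1, W)) = Add(Add(16, 15799), Mul(-1, -38323)) = Add(15815, 38323) = 54138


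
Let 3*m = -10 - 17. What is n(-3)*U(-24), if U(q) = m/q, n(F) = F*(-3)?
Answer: 27/8 ≈ 3.3750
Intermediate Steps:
n(F) = -3*F
m = -9 (m = (-10 - 17)/3 = (1/3)*(-27) = -9)
U(q) = -9/q
n(-3)*U(-24) = (-3*(-3))*(-9/(-24)) = 9*(-9*(-1/24)) = 9*(3/8) = 27/8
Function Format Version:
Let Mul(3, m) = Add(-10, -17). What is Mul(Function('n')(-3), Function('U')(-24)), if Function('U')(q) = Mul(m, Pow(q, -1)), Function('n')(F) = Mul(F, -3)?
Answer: Rational(27, 8) ≈ 3.3750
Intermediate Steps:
Function('n')(F) = Mul(-3, F)
m = -9 (m = Mul(Rational(1, 3), Add(-10, -17)) = Mul(Rational(1, 3), -27) = -9)
Function('U')(q) = Mul(-9, Pow(q, -1))
Mul(Function('n')(-3), Function('U')(-24)) = Mul(Mul(-3, -3), Mul(-9, Pow(-24, -1))) = Mul(9, Mul(-9, Rational(-1, 24))) = Mul(9, Rational(3, 8)) = Rational(27, 8)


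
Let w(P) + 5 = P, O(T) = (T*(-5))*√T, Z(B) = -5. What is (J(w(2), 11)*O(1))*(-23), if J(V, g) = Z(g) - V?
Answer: -230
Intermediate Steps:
O(T) = -5*T^(3/2) (O(T) = (-5*T)*√T = -5*T^(3/2))
w(P) = -5 + P
J(V, g) = -5 - V
(J(w(2), 11)*O(1))*(-23) = ((-5 - (-5 + 2))*(-5*1^(3/2)))*(-23) = ((-5 - 1*(-3))*(-5*1))*(-23) = ((-5 + 3)*(-5))*(-23) = -2*(-5)*(-23) = 10*(-23) = -230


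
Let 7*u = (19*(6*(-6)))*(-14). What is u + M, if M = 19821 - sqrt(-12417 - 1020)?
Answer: 21189 - 3*I*sqrt(1493) ≈ 21189.0 - 115.92*I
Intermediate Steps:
u = 1368 (u = ((19*(6*(-6)))*(-14))/7 = ((19*(-36))*(-14))/7 = (-684*(-14))/7 = (1/7)*9576 = 1368)
M = 19821 - 3*I*sqrt(1493) (M = 19821 - sqrt(-13437) = 19821 - 3*I*sqrt(1493) ≈ 19821.0 - 115.92*I)
u + M = 1368 + (19821 - 3*I*sqrt(1493)) = 21189 - 3*I*sqrt(1493)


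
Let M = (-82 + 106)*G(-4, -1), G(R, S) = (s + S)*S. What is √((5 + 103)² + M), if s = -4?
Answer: 2*√2946 ≈ 108.55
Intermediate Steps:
G(R, S) = S*(-4 + S) (G(R, S) = (-4 + S)*S = S*(-4 + S))
M = 120 (M = (-82 + 106)*(-(-4 - 1)) = 24*(-1*(-5)) = 24*5 = 120)
√((5 + 103)² + M) = √((5 + 103)² + 120) = √(108² + 120) = √(11664 + 120) = √11784 = 2*√2946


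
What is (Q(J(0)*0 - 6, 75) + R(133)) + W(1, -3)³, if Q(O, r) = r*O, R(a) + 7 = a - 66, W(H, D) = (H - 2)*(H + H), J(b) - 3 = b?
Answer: -398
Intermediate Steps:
J(b) = 3 + b
W(H, D) = 2*H*(-2 + H) (W(H, D) = (-2 + H)*(2*H) = 2*H*(-2 + H))
R(a) = -73 + a (R(a) = -7 + (a - 66) = -7 + (-66 + a) = -73 + a)
Q(O, r) = O*r
(Q(J(0)*0 - 6, 75) + R(133)) + W(1, -3)³ = (((3 + 0)*0 - 6)*75 + (-73 + 133)) + (2*1*(-2 + 1))³ = ((3*0 - 6)*75 + 60) + (2*1*(-1))³ = ((0 - 6)*75 + 60) + (-2)³ = (-6*75 + 60) - 8 = (-450 + 60) - 8 = -390 - 8 = -398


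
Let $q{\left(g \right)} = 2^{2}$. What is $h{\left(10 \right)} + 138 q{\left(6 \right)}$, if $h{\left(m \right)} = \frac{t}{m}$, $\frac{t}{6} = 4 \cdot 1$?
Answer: $\frac{2772}{5} \approx 554.4$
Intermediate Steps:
$t = 24$ ($t = 6 \cdot 4 \cdot 1 = 6 \cdot 4 = 24$)
$q{\left(g \right)} = 4$
$h{\left(m \right)} = \frac{24}{m}$
$h{\left(10 \right)} + 138 q{\left(6 \right)} = \frac{24}{10} + 138 \cdot 4 = 24 \cdot \frac{1}{10} + 552 = \frac{12}{5} + 552 = \frac{2772}{5}$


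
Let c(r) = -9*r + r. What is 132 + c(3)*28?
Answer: -540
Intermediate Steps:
c(r) = -8*r
132 + c(3)*28 = 132 - 8*3*28 = 132 - 24*28 = 132 - 672 = -540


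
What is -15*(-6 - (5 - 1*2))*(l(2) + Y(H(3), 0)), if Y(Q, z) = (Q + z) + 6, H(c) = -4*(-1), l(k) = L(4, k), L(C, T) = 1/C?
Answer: 5535/4 ≈ 1383.8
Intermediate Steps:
l(k) = ¼ (l(k) = 1/4 = ¼)
H(c) = 4
Y(Q, z) = 6 + Q + z
-15*(-6 - (5 - 1*2))*(l(2) + Y(H(3), 0)) = -15*(-6 - (5 - 1*2))*(¼ + (6 + 4 + 0)) = -15*(-6 - (5 - 2))*(¼ + 10) = -15*(-6 - 1*3)*41/4 = -15*(-6 - 3)*41/4 = -(-135)*41/4 = -15*(-369/4) = 5535/4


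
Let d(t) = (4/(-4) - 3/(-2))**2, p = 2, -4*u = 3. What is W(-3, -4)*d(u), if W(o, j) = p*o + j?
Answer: -5/2 ≈ -2.5000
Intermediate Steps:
u = -3/4 (u = -1/4*3 = -3/4 ≈ -0.75000)
W(o, j) = j + 2*o (W(o, j) = 2*o + j = j + 2*o)
d(t) = 1/4 (d(t) = (4*(-1/4) - 3*(-1/2))**2 = (-1 + 3/2)**2 = (1/2)**2 = 1/4)
W(-3, -4)*d(u) = (-4 + 2*(-3))*(1/4) = (-4 - 6)*(1/4) = -10*1/4 = -5/2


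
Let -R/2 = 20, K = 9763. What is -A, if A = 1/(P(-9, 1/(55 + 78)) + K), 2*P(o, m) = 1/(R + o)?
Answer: -98/956773 ≈ -0.00010243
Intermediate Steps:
R = -40 (R = -2*20 = -40)
P(o, m) = 1/(2*(-40 + o))
A = 98/956773 (A = 1/(1/(2*(-40 - 9)) + 9763) = 1/((½)/(-49) + 9763) = 1/((½)*(-1/49) + 9763) = 1/(-1/98 + 9763) = 1/(956773/98) = 98/956773 ≈ 0.00010243)
-A = -1*98/956773 = -98/956773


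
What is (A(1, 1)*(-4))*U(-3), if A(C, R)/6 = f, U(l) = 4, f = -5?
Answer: 480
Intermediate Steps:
A(C, R) = -30 (A(C, R) = 6*(-5) = -30)
(A(1, 1)*(-4))*U(-3) = -30*(-4)*4 = 120*4 = 480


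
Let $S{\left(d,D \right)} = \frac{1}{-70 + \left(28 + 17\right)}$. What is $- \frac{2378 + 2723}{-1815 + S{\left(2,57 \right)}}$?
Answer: $\frac{127525}{45376} \approx 2.8104$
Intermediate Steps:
$S{\left(d,D \right)} = - \frac{1}{25}$ ($S{\left(d,D \right)} = \frac{1}{-70 + 45} = \frac{1}{-25} = - \frac{1}{25}$)
$- \frac{2378 + 2723}{-1815 + S{\left(2,57 \right)}} = - \frac{2378 + 2723}{-1815 - \frac{1}{25}} = - \frac{5101}{- \frac{45376}{25}} = - \frac{5101 \left(-25\right)}{45376} = \left(-1\right) \left(- \frac{127525}{45376}\right) = \frac{127525}{45376}$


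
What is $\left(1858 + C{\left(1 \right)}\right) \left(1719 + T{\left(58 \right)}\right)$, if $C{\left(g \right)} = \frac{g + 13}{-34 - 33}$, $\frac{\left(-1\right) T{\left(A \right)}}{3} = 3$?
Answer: $\frac{212847120}{67} \approx 3.1768 \cdot 10^{6}$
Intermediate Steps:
$T{\left(A \right)} = -9$ ($T{\left(A \right)} = \left(-3\right) 3 = -9$)
$C{\left(g \right)} = - \frac{13}{67} - \frac{g}{67}$ ($C{\left(g \right)} = \frac{13 + g}{-67} = \left(13 + g\right) \left(- \frac{1}{67}\right) = - \frac{13}{67} - \frac{g}{67}$)
$\left(1858 + C{\left(1 \right)}\right) \left(1719 + T{\left(58 \right)}\right) = \left(1858 - \frac{14}{67}\right) \left(1719 - 9\right) = \left(1858 - \frac{14}{67}\right) 1710 = \frac{124472}{67} \cdot 1710 = \frac{212847120}{67}$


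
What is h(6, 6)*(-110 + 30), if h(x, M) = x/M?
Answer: -80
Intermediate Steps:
h(6, 6)*(-110 + 30) = (6/6)*(-110 + 30) = (6*(⅙))*(-80) = 1*(-80) = -80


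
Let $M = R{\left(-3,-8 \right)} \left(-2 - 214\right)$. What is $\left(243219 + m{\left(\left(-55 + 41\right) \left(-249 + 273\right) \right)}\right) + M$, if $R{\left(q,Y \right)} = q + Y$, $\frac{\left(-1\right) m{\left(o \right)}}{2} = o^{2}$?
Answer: $19803$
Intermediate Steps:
$m{\left(o \right)} = - 2 o^{2}$
$R{\left(q,Y \right)} = Y + q$
$M = 2376$ ($M = \left(-8 - 3\right) \left(-2 - 214\right) = \left(-11\right) \left(-216\right) = 2376$)
$\left(243219 + m{\left(\left(-55 + 41\right) \left(-249 + 273\right) \right)}\right) + M = \left(243219 - 2 \left(\left(-55 + 41\right) \left(-249 + 273\right)\right)^{2}\right) + 2376 = \left(243219 - 2 \left(\left(-14\right) 24\right)^{2}\right) + 2376 = \left(243219 - 2 \left(-336\right)^{2}\right) + 2376 = \left(243219 - 225792\right) + 2376 = 17427 + 2376 = 19803$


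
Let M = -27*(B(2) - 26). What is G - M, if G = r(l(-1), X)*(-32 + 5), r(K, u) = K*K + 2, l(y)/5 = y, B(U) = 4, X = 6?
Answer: -1323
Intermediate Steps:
l(y) = 5*y
r(K, u) = 2 + K**2 (r(K, u) = K**2 + 2 = 2 + K**2)
M = 594 (M = -27*(4 - 26) = -27*(-22) = 594)
G = -729 (G = (2 + (5*(-1))**2)*(-32 + 5) = (2 + (-5)**2)*(-27) = (2 + 25)*(-27) = 27*(-27) = -729)
G - M = -729 - 1*594 = -729 - 594 = -1323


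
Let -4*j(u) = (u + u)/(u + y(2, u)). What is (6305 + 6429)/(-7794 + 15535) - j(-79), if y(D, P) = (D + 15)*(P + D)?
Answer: 35961123/21489016 ≈ 1.6735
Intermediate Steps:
y(D, P) = (15 + D)*(D + P)
j(u) = -u/(2*(34 + 18*u)) (j(u) = -(u + u)/(4*(u + (2² + 15*2 + 15*u + 2*u))) = -2*u/(4*(u + (4 + 30 + 15*u + 2*u))) = -2*u/(4*(u + (34 + 17*u))) = -2*u/(4*(34 + 18*u)) = -u/(2*(34 + 18*u)))
(6305 + 6429)/(-7794 + 15535) - j(-79) = (6305 + 6429)/(-7794 + 15535) - (-1)*(-79)/(68 + 36*(-79)) = 12734/7741 - (-1)*(-79)/(68 - 2844) = 12734*(1/7741) - (-1)*(-79)/(-2776) = 12734/7741 - (-1)*(-79)*(-1)/2776 = 12734/7741 - 1*(-79/2776) = 12734/7741 + 79/2776 = 35961123/21489016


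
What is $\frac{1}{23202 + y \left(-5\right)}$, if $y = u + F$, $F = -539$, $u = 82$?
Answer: $\frac{1}{25487} \approx 3.9236 \cdot 10^{-5}$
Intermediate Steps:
$y = -457$ ($y = 82 - 539 = -457$)
$\frac{1}{23202 + y \left(-5\right)} = \frac{1}{23202 - -2285} = \frac{1}{23202 + 2285} = \frac{1}{25487}$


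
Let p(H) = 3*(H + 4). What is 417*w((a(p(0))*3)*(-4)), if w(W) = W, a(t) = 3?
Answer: -15012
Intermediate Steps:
p(H) = 12 + 3*H (p(H) = 3*(4 + H) = 12 + 3*H)
417*w((a(p(0))*3)*(-4)) = 417*((3*3)*(-4)) = 417*(9*(-4)) = 417*(-36) = -15012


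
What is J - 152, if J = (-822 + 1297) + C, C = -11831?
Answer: -11508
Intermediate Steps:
J = -11356 (J = (-822 + 1297) - 11831 = 475 - 11831 = -11356)
J - 152 = -11356 - 152 = -11508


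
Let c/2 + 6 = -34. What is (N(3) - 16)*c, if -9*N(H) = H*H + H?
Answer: 4160/3 ≈ 1386.7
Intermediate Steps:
N(H) = -H/9 - H**2/9 (N(H) = -(H*H + H)/9 = -(H**2 + H)/9 = -(H + H**2)/9 = -H/9 - H**2/9)
c = -80 (c = -12 + 2*(-34) = -12 - 68 = -80)
(N(3) - 16)*c = (-1/9*3*(1 + 3) - 16)*(-80) = (-1/9*3*4 - 16)*(-80) = (-4/3 - 16)*(-80) = -52/3*(-80) = 4160/3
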